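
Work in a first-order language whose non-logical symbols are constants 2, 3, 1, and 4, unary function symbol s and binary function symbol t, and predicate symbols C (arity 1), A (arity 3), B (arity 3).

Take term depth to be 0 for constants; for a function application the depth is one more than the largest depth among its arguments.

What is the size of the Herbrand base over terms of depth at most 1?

27672

First count ground terms of depth ≤ 1.
Write N_k for the number of ground terms of depth ≤ k. A term of depth ≤ k is either a constant or a function symbol applied to arguments of depth ≤ k−1, so N_k = 4 + N_{k-1} + N_{k-1}^2.
N_0 = 4
N_1 = 4 + 4 + 4^2 = 24
So |H| = 24.
A ground atom is a predicate applied to a tuple of terms from H, so the count is the sum over predicates of |H|^arity:
  C: 24;  A: 24^3 = 13824;  B: 24^3 = 13824
Total ground atoms: 24 + 13824 + 13824 = 27672.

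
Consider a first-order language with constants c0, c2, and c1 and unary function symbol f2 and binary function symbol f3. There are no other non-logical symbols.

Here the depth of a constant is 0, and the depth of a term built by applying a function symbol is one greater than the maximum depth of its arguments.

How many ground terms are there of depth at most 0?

Count level by level. With function symbols f2/1, f3/2, the terms of depth ≤ k are the 3 constants together with each function applied to depth-≤(k−1) tuples, so N_k = 3 + N_{k-1} + N_{k-1}^2.
N_0 = 3
Explicitly: c0, c2, c1.

3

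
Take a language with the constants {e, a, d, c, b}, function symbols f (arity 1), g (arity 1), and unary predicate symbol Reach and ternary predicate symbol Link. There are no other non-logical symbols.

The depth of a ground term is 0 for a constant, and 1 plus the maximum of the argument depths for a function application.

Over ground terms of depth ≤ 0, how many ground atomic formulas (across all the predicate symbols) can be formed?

First count ground terms of depth ≤ 0.
Count level by level. With function symbols f/1, g/1, the terms of depth ≤ k are the 5 constants together with each function applied to depth-≤(k−1) tuples, so N_k = 5 + N_{k-1} + N_{k-1}.
N_0 = 5
Explicitly: e, a, d, c, b.
So |H| = 5.
Each predicate of arity r yields |H|^r ground atoms (one per choice of an r-tuple from H):
  Reach: 5;  Link: 5^3 = 125
Total ground atoms: 5 + 125 = 130.

130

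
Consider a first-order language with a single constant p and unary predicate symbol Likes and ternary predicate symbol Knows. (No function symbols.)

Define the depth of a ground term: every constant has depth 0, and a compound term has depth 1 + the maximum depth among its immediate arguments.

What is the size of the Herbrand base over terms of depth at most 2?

2

First count ground terms of depth ≤ 2.
With no function symbols every ground term is a constant, so there is exactly 1 ground term at every depth bound.
N_0 = 1
N_1 = 1
N_2 = 1
Explicitly: p.
So |H| = 1.
A ground atom is a predicate applied to a tuple of terms from H, so the count is the sum over predicates of |H|^arity:
  Likes: 1;  Knows: 1^3 = 1
Total ground atoms: 1 + 1 = 2.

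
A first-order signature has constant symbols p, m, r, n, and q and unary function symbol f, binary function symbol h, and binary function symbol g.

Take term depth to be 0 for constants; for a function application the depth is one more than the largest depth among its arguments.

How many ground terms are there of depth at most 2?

7265

Let N_k = |{terms of depth ≤ k}|. Then N_0 = 5 and N_k = 5 + N_{k-1} + N_{k-1}^2 + N_{k-1}^2 for k ≥ 1 (one summand per function symbol, arity giving the exponent).
N_0 = 5
N_1 = 5 + 5 + 5^2 + 5^2 = 60
N_2 = 5 + 60 + 60^2 + 60^2 = 7265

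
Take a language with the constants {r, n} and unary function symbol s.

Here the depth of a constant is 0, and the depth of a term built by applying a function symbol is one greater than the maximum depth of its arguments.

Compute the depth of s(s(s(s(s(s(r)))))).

depth(s(r)) = 1 + depth(r) = 1 + 0 = 1
depth(s(s(r))) = 1 + depth(s(r)) = 1 + 1 = 2
depth(s(s(s(r)))) = 1 + depth(s(s(r))) = 1 + 2 = 3
depth(s(s(s(s(r))))) = 1 + depth(s(s(s(r)))) = 1 + 3 = 4
depth(s(s(s(s(s(r)))))) = 1 + depth(s(s(s(s(r))))) = 1 + 4 = 5
depth(s(s(s(s(s(s(r))))))) = 1 + depth(s(s(s(s(s(r)))))) = 1 + 5 = 6

6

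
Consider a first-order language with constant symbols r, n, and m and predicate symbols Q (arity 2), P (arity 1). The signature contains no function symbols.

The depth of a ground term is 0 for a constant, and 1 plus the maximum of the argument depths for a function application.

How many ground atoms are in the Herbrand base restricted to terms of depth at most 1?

12

First count ground terms of depth ≤ 1.
With no function symbols every ground term is a constant, so there are exactly 3 ground terms at every depth bound.
N_0 = 3
N_1 = 3
Explicitly: r, n, m.
So |H| = 3.
For each predicate symbol, the number of ground atoms is |H| raised to its arity; summing:
  Q: 3^2 = 9;  P: 3
Total ground atoms: 9 + 3 = 12.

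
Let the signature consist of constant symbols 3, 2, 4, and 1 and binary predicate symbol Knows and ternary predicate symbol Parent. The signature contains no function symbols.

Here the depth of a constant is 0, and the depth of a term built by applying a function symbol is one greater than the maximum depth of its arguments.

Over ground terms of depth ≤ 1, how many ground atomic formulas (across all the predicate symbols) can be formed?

80

First count ground terms of depth ≤ 1.
With no function symbols every ground term is a constant, so there are exactly 4 ground terms at every depth bound.
N_0 = 4
N_1 = 4
Explicitly: 3, 2, 4, 1.
So |H| = 4.
For each predicate symbol, the number of ground atoms is |H| raised to its arity; summing:
  Knows: 4^2 = 16;  Parent: 4^3 = 64
Total ground atoms: 16 + 64 = 80.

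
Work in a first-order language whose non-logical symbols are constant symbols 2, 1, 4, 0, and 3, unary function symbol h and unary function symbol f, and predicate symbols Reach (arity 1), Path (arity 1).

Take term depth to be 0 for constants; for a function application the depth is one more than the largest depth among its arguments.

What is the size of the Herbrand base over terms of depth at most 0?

10

First count ground terms of depth ≤ 0.
If N_k denotes the number of depth-≤k ground terms, the 5 constants give N_0 = 5, and each function symbol of arity r contributes N_{k-1}^r new terms at level k: N_k = 5 + N_{k-1} + N_{k-1}.
N_0 = 5
Explicitly: 2, 1, 4, 0, 3.
So |H| = 5.
A ground atom is a predicate applied to a tuple of terms from H, so the count is the sum over predicates of |H|^arity:
  Reach: 5;  Path: 5
Total ground atoms: 5 + 5 = 10.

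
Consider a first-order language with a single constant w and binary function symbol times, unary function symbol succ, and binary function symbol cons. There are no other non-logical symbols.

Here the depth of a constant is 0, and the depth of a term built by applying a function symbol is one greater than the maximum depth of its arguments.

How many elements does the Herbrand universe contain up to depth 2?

Write N_k for the number of ground terms of depth ≤ k. A term of depth ≤ k is either a constant or a function symbol applied to arguments of depth ≤ k−1, so N_k = 1 + N_{k-1}^2 + N_{k-1} + N_{k-1}^2.
N_0 = 1
N_1 = 1 + 1^2 + 1 + 1^2 = 4
N_2 = 1 + 4^2 + 4 + 4^2 = 37

37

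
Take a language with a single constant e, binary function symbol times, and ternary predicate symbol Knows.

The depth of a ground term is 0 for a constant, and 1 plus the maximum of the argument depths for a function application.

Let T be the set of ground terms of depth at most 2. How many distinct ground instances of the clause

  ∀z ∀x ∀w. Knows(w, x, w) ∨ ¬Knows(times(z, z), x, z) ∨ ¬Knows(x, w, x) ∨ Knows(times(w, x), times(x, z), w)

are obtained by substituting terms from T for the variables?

125

Ground terms of depth ≤ 2:
  If N_k denotes the number of depth-≤k ground terms, the 1 constant gives N_0 = 1, and each function symbol of arity r contributes N_{k-1}^r new terms at level k: N_k = 1 + N_{k-1}^2.
  N_0 = 1
  N_1 = 1 + 1^2 = 2
  N_2 = 1 + 2^2 = 5
So there are 5 ground terms available for substitution.
The body mentions every one of the 3 quantified variables; since ground terms form a free algebra, no two substitutions collapse to the same formula.
Number of ground instances = 5^3 = 125.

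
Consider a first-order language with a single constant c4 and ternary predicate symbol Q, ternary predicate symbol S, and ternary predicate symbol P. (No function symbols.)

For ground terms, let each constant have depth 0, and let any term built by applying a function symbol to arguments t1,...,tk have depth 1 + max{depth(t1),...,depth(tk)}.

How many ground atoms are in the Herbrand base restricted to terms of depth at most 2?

3

First count ground terms of depth ≤ 2.
With no function symbols every ground term is a constant, so there is exactly 1 ground term at every depth bound.
N_0 = 1
N_1 = 1
N_2 = 1
So |H| = 1.
A ground atom is a predicate applied to a tuple of terms from H, so the count is the sum over predicates of |H|^arity:
  Q: 1^3 = 1;  S: 1^3 = 1;  P: 1^3 = 1
Total ground atoms: 1 + 1 + 1 = 3.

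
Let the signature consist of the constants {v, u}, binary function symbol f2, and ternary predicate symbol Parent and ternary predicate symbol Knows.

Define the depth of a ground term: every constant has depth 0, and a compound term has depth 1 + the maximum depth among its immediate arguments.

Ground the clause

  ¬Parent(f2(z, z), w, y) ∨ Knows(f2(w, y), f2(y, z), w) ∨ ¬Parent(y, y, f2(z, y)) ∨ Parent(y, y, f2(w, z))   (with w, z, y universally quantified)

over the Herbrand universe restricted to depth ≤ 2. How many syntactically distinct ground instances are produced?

54872

Ground terms of depth ≤ 2:
  Write N_k for the number of ground terms of depth ≤ k. A term of depth ≤ k is either a constant or a function symbol applied to arguments of depth ≤ k−1, so N_k = 2 + N_{k-1}^2.
  N_0 = 2
  N_1 = 2 + 2^2 = 6
  N_2 = 2 + 6^2 = 38
So there are 38 ground terms available for substitution.
The body mentions every one of the 3 quantified variables; since ground terms form a free algebra, no two substitutions collapse to the same formula.
Number of ground instances = 38^3 = 54872.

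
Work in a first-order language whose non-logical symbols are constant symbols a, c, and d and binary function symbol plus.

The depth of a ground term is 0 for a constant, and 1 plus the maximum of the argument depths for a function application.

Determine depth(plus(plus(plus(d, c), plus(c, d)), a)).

depth(plus(d, c)) = 1 + max(0, 0) = 1
depth(plus(c, d)) = 1 + max(0, 0) = 1
depth(plus(plus(d, c), plus(c, d))) = 1 + max(1, 1) = 2
depth(plus(plus(plus(d, c), plus(c, d)), a)) = 1 + max(2, 0) = 3

3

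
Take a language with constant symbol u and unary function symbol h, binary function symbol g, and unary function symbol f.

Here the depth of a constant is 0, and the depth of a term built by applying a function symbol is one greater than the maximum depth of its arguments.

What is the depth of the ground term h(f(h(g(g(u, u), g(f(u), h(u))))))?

depth(g(u, u)) = 1 + max(0, 0) = 1
depth(f(u)) = 1 + depth(u) = 1 + 0 = 1
depth(h(u)) = 1 + depth(u) = 1 + 0 = 1
depth(g(f(u), h(u))) = 1 + max(1, 1) = 2
depth(g(g(u, u), g(f(u), h(u)))) = 1 + max(1, 2) = 3
depth(h(g(g(u, u), g(f(u), h(u))))) = 1 + depth(g(g(u, u), g(f(u), h(u)))) = 1 + 3 = 4
depth(f(h(g(g(u, u), g(f(u), h(u)))))) = 1 + depth(h(g(g(u, u), g(f(u), h(u))))) = 1 + 4 = 5
depth(h(f(h(g(g(u, u), g(f(u), h(u))))))) = 1 + depth(f(h(g(g(u, u), g(f(u), h(u)))))) = 1 + 5 = 6

6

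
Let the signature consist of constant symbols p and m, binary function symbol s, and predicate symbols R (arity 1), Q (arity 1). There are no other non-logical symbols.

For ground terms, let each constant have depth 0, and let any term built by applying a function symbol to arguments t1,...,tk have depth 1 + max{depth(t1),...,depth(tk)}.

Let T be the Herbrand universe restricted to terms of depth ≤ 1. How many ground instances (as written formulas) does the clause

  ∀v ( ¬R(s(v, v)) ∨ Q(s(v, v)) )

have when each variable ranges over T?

Ground terms of depth ≤ 1:
  Let N_k count ground terms of depth at most k. Each non-constant term of depth ≤ k is some function symbol applied to depth-≤(k−1) arguments, giving N_k = 2 + N_{k-1}^2.
  N_0 = 2
  N_1 = 2 + 2^2 = 6
  Explicitly: p, m, s(p, p), s(p, m), s(m, p), s(m, m).
So there are 6 ground terms available for substitution.
The clause has 1 distinct variable (v), which appears in the body. In the free term algebra distinct substitutions yield syntactically distinct ground instances.
Number of ground instances = 6.

6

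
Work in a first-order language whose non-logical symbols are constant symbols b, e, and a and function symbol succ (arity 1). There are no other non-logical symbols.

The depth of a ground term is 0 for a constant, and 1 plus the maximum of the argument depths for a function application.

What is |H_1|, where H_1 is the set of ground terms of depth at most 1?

6

Count level by level. With function symbols succ/1, the terms of depth ≤ k are the 3 constants together with each function applied to depth-≤(k−1) tuples, so N_k = 3 + N_{k-1}.
N_0 = 3
N_1 = 3 + 3 = 6
Explicitly: b, e, a, succ(b), succ(e), succ(a).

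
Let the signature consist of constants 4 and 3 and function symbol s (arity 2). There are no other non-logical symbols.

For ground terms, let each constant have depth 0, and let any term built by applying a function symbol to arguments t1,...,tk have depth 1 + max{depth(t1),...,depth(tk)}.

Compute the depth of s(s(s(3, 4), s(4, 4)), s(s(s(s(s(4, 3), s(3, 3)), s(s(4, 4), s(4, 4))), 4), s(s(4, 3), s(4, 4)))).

6

depth(s(3, 4)) = 1 + max(0, 0) = 1
depth(s(4, 4)) = 1 + max(0, 0) = 1
depth(s(s(3, 4), s(4, 4))) = 1 + max(1, 1) = 2
depth(s(4, 3)) = 1 + max(0, 0) = 1
depth(s(3, 3)) = 1 + max(0, 0) = 1
depth(s(s(4, 3), s(3, 3))) = 1 + max(1, 1) = 2
depth(s(s(4, 4), s(4, 4))) = 1 + max(1, 1) = 2
depth(s(s(s(4, 3), s(3, 3)), s(s(4, 4), s(4, 4)))) = 1 + max(2, 2) = 3
depth(s(s(s(s(4, 3), s(3, 3)), s(s(4, 4), s(4, 4))), 4)) = 1 + max(3, 0) = 4
depth(s(s(4, 3), s(4, 4))) = 1 + max(1, 1) = 2
depth(s(s(s(s(s(4, 3), s(3, 3)), s(s(4, 4), s(4, 4))), 4), s(s(4, 3), s(4, 4)))) = 1 + max(4, 2) = 5
depth(s(s(s(3, 4), s(4, 4)), s(s(s(s(s(4, 3), s(3, 3)), s(s(4, 4), s(4, 4))), 4), s(s(4, 3), s(4, 4))))) = 1 + max(2, 5) = 6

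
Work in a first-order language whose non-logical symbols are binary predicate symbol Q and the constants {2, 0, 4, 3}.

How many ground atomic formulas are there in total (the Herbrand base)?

16

With no function symbols, the Herbrand universe is just the 4 constants.
Ground atoms per predicate: Q: 4^2 = 16.
Herbrand base size = 16 = 16.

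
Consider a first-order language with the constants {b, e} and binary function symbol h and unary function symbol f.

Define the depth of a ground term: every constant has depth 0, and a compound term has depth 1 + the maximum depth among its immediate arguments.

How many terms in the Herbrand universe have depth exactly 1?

6

Let N_k count ground terms of depth at most k. Each non-constant term of depth ≤ k is some function symbol applied to depth-≤(k−1) arguments, giving N_k = 2 + N_{k-1}^2 + N_{k-1}.
N_0 = 2
N_1 = 2 + 2^2 + 2 = 8
Terms of depth exactly 1: N_1 − N_0 = 8 − 2 = 6.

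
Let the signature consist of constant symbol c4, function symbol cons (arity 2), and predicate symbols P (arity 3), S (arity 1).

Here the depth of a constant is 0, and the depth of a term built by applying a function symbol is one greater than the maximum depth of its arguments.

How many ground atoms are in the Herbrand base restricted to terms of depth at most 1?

10

First count ground terms of depth ≤ 1.
Let N_k = |{terms of depth ≤ k}|. Then N_0 = 1 and N_k = 1 + N_{k-1}^2 for k ≥ 1 (one summand per function symbol, arity giving the exponent).
N_0 = 1
N_1 = 1 + 1^2 = 2
Explicitly: c4, cons(c4, c4).
So |H| = 2.
A ground atom is a predicate applied to a tuple of terms from H, so the count is the sum over predicates of |H|^arity:
  P: 2^3 = 8;  S: 2
Total ground atoms: 8 + 2 = 10.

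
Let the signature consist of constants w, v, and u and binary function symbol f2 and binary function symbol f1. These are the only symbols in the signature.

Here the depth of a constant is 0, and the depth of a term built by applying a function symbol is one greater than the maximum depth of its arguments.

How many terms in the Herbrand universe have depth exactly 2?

864

Let N_k count ground terms of depth at most k. Each non-constant term of depth ≤ k is some function symbol applied to depth-≤(k−1) arguments, giving N_k = 3 + N_{k-1}^2 + N_{k-1}^2.
N_0 = 3
N_1 = 3 + 3^2 + 3^2 = 21
N_2 = 3 + 21^2 + 21^2 = 885
Terms of depth exactly 2: N_2 − N_1 = 885 − 21 = 864.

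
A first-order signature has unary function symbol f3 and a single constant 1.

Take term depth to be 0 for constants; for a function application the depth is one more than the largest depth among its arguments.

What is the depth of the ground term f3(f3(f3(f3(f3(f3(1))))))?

6

depth(f3(1)) = 1 + depth(1) = 1 + 0 = 1
depth(f3(f3(1))) = 1 + depth(f3(1)) = 1 + 1 = 2
depth(f3(f3(f3(1)))) = 1 + depth(f3(f3(1))) = 1 + 2 = 3
depth(f3(f3(f3(f3(1))))) = 1 + depth(f3(f3(f3(1)))) = 1 + 3 = 4
depth(f3(f3(f3(f3(f3(1)))))) = 1 + depth(f3(f3(f3(f3(1))))) = 1 + 4 = 5
depth(f3(f3(f3(f3(f3(f3(1))))))) = 1 + depth(f3(f3(f3(f3(f3(1)))))) = 1 + 5 = 6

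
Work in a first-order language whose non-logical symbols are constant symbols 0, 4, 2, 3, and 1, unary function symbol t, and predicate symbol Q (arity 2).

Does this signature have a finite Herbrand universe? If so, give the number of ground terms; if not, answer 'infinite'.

The signature has at least one function symbol (t, arity 1) and at least one constant (0).
Iterating t gives infinitely many distinct ground terms: 0, t(0), t(t(0)), ...
So the Herbrand universe is infinite.

infinite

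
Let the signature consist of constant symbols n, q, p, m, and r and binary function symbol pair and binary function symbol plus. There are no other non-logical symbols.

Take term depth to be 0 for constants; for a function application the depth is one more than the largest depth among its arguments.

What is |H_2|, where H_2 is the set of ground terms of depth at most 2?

Let N_k count ground terms of depth at most k. Each non-constant term of depth ≤ k is some function symbol applied to depth-≤(k−1) arguments, giving N_k = 5 + N_{k-1}^2 + N_{k-1}^2.
N_0 = 5
N_1 = 5 + 5^2 + 5^2 = 55
N_2 = 5 + 55^2 + 55^2 = 6055

6055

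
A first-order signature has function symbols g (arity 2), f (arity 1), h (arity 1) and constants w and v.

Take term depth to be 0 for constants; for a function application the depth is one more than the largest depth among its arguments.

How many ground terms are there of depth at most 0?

2

Count level by level. With function symbols g/2, f/1, h/1, the terms of depth ≤ k are the 2 constants together with each function applied to depth-≤(k−1) tuples, so N_k = 2 + N_{k-1}^2 + N_{k-1} + N_{k-1}.
N_0 = 2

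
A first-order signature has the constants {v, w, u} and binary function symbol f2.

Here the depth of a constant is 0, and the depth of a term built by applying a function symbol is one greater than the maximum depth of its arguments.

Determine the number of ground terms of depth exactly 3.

21465

Let N_k = |{terms of depth ≤ k}|. Then N_0 = 3 and N_k = 3 + N_{k-1}^2 for k ≥ 1 (one summand per function symbol, arity giving the exponent).
N_0 = 3
N_1 = 3 + 3^2 = 12
N_2 = 3 + 12^2 = 147
N_3 = 3 + 147^2 = 21612
Terms of depth exactly 3: N_3 − N_2 = 21612 − 147 = 21465.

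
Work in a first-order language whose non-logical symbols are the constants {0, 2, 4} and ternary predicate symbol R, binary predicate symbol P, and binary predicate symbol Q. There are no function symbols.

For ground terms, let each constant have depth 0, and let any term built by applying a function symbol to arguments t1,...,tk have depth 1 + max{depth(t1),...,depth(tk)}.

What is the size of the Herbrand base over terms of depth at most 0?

45

First count ground terms of depth ≤ 0.
With no function symbols every ground term is a constant, so there are exactly 3 ground terms at every depth bound.
N_0 = 3
So |H| = 3.
A ground atom is a predicate applied to a tuple of terms from H, so the count is the sum over predicates of |H|^arity:
  R: 3^3 = 27;  P: 3^2 = 9;  Q: 3^2 = 9
Total ground atoms: 27 + 9 + 9 = 45.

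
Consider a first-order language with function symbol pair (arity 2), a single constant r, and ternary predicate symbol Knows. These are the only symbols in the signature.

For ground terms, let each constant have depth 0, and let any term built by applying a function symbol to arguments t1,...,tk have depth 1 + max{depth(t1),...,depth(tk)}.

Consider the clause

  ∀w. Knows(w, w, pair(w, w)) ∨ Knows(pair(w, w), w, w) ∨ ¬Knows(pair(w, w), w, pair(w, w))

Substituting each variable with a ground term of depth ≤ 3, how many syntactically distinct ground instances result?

26

Ground terms of depth ≤ 3:
  Let N_k count ground terms of depth at most k. Each non-constant term of depth ≤ k is some function symbol applied to depth-≤(k−1) arguments, giving N_k = 1 + N_{k-1}^2.
  N_0 = 1
  N_1 = 1 + 1^2 = 2
  N_2 = 1 + 2^2 = 5
  N_3 = 1 + 5^2 = 26
So there are 26 ground terms available for substitution.
The variable w ranges independently over the available ground terms, and distinct assignments produce distinct instances.
Number of ground instances = 26.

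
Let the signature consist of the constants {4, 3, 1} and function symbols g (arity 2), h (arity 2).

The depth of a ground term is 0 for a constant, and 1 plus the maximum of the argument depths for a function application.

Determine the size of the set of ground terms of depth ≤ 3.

1566453

Count level by level. With function symbols g/2, h/2, the terms of depth ≤ k are the 3 constants together with each function applied to depth-≤(k−1) tuples, so N_k = 3 + N_{k-1}^2 + N_{k-1}^2.
N_0 = 3
N_1 = 3 + 3^2 + 3^2 = 21
N_2 = 3 + 21^2 + 21^2 = 885
N_3 = 3 + 885^2 + 885^2 = 1566453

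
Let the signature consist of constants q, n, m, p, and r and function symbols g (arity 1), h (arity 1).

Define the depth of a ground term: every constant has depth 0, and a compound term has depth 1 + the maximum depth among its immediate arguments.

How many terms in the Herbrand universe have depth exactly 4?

80

Let N_k count ground terms of depth at most k. Each non-constant term of depth ≤ k is some function symbol applied to depth-≤(k−1) arguments, giving N_k = 5 + N_{k-1} + N_{k-1}.
N_0 = 5
N_1 = 5 + 5 + 5 = 15
N_2 = 5 + 15 + 15 = 35
N_3 = 5 + 35 + 35 = 75
N_4 = 5 + 75 + 75 = 155
Terms of depth exactly 4: N_4 − N_3 = 155 − 75 = 80.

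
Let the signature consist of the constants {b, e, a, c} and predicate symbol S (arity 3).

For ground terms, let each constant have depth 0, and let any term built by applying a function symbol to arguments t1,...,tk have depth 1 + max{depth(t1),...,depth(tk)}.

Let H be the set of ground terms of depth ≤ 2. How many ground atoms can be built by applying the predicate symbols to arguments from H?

First count ground terms of depth ≤ 2.
With no function symbols every ground term is a constant, so there are exactly 4 ground terms at every depth bound.
N_0 = 4
N_1 = 4
N_2 = 4
Explicitly: b, e, a, c.
So |H| = 4.
Each predicate of arity r yields |H|^r ground atoms (one per choice of an r-tuple from H):
  S: 4^3 = 64
Total ground atoms: 64.

64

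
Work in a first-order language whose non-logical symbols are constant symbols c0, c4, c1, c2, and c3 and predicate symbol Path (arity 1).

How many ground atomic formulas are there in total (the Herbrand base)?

With no function symbols, the Herbrand universe is just the 5 constants.
Ground atoms per predicate: Path: 5.
Herbrand base size = 5 = 5.

5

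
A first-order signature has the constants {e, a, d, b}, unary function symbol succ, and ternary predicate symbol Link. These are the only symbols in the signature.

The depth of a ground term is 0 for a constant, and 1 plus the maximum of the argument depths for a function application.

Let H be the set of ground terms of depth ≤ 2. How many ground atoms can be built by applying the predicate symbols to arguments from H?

First count ground terms of depth ≤ 2.
Write N_k for the number of ground terms of depth ≤ k. A term of depth ≤ k is either a constant or a function symbol applied to arguments of depth ≤ k−1, so N_k = 4 + N_{k-1}.
N_0 = 4
N_1 = 4 + 4 = 8
N_2 = 4 + 8 = 12
Explicitly: e, a, d, b, succ(e), succ(a), succ(d), succ(b), succ(succ(e)), succ(succ(a)), succ(succ(d)), succ(succ(b)).
So |H| = 12.
Ground atoms are formed by filling each argument slot of a predicate with a term from H, so an r-ary predicate gives |H|^r atoms:
  Link: 12^3 = 1728
Total ground atoms: 1728.

1728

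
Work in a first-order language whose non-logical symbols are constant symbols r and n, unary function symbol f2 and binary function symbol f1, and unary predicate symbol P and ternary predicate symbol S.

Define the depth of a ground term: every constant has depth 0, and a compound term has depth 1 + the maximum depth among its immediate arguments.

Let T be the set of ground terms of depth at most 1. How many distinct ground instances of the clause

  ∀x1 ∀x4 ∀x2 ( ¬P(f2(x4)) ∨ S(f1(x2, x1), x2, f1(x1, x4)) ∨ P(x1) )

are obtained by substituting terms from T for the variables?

512

Ground terms of depth ≤ 1:
  Count level by level. With function symbols f2/1, f1/2, the terms of depth ≤ k are the 2 constants together with each function applied to depth-≤(k−1) tuples, so N_k = 2 + N_{k-1} + N_{k-1}^2.
  N_0 = 2
  N_1 = 2 + 2 + 2^2 = 8
  Explicitly: r, n, f2(r), f2(n), f1(r, r), f1(r, n), f1(n, r), f1(n, n).
So there are 8 ground terms available for substitution.
The body mentions every one of the 3 quantified variables; since ground terms form a free algebra, no two substitutions collapse to the same formula.
Number of ground instances = 8^3 = 512.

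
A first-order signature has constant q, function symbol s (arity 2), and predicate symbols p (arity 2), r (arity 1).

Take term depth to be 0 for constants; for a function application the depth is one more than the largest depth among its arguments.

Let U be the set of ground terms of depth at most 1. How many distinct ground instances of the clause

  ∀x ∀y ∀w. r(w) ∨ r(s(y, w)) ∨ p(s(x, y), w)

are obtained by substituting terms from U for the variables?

Ground terms of depth ≤ 1:
  Count level by level. With function symbols s/2, the terms of depth ≤ k are the 1 constant together with each function applied to depth-≤(k−1) tuples, so N_k = 1 + N_{k-1}^2.
  N_0 = 1
  N_1 = 1 + 1^2 = 2
  Explicitly: q, s(q, q).
So there are 2 ground terms available for substitution.
There are 3 variables to instantiate (x, y, w), each occurring in at least one literal, so different choices give different ground instances.
Number of ground instances = 2^3 = 8.

8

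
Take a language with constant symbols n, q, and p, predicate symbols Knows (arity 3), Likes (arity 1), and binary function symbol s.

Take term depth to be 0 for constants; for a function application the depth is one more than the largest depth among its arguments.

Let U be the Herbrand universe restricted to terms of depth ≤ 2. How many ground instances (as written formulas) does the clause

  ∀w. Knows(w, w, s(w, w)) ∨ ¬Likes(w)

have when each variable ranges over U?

147

Ground terms of depth ≤ 2:
  Count level by level. With function symbols s/2, the terms of depth ≤ k are the 3 constants together with each function applied to depth-≤(k−1) tuples, so N_k = 3 + N_{k-1}^2.
  N_0 = 3
  N_1 = 3 + 3^2 = 12
  N_2 = 3 + 12^2 = 147
So there are 147 ground terms available for substitution.
The variable w ranges independently over the available ground terms, and distinct assignments produce distinct instances.
Number of ground instances = 147.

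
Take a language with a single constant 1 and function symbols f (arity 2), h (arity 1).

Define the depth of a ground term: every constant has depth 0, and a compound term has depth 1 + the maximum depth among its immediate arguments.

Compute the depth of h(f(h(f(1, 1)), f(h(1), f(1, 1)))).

4

depth(f(1, 1)) = 1 + max(0, 0) = 1
depth(h(f(1, 1))) = 1 + depth(f(1, 1)) = 1 + 1 = 2
depth(h(1)) = 1 + depth(1) = 1 + 0 = 1
depth(f(h(1), f(1, 1))) = 1 + max(1, 1) = 2
depth(f(h(f(1, 1)), f(h(1), f(1, 1)))) = 1 + max(2, 2) = 3
depth(h(f(h(f(1, 1)), f(h(1), f(1, 1))))) = 1 + depth(f(h(f(1, 1)), f(h(1), f(1, 1)))) = 1 + 3 = 4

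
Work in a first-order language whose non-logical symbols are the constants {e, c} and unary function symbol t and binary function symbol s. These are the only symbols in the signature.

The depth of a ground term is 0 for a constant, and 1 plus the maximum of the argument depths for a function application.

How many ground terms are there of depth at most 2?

74

Let N_k = |{terms of depth ≤ k}|. Then N_0 = 2 and N_k = 2 + N_{k-1} + N_{k-1}^2 for k ≥ 1 (one summand per function symbol, arity giving the exponent).
N_0 = 2
N_1 = 2 + 2 + 2^2 = 8
N_2 = 2 + 8 + 8^2 = 74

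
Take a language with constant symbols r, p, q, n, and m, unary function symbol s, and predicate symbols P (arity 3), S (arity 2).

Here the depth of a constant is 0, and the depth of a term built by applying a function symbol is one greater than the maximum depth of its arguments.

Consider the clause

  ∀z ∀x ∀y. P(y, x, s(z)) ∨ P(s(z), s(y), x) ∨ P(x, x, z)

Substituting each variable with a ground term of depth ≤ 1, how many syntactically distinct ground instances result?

Ground terms of depth ≤ 1:
  Write N_k for the number of ground terms of depth ≤ k. A term of depth ≤ k is either a constant or a function symbol applied to arguments of depth ≤ k−1, so N_k = 5 + N_{k-1}.
  N_0 = 5
  N_1 = 5 + 5 = 10
So there are 10 ground terms available for substitution.
Each of z, x, y ranges independently over the available ground terms, and distinct assignments produce distinct instances.
Number of ground instances = 10^3 = 1000.

1000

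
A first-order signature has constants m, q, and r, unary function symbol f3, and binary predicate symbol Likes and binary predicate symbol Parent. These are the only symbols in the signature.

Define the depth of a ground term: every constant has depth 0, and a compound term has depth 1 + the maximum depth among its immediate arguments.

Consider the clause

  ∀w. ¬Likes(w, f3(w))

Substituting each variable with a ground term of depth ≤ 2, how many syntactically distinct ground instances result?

Ground terms of depth ≤ 2:
  Let N_k = |{terms of depth ≤ k}|. Then N_0 = 3 and N_k = 3 + N_{k-1} for k ≥ 1 (one summand per function symbol, arity giving the exponent).
  N_0 = 3
  N_1 = 3 + 3 = 6
  N_2 = 3 + 6 = 9
  Explicitly: m, q, r, f3(m), f3(q), f3(r), f3(f3(m)), f3(f3(q)), f3(f3(r)).
So there are 9 ground terms available for substitution.
There is 1 variable to instantiate (w),  occurring in at least one literal, so different choices give different ground instances.
Number of ground instances = 9.

9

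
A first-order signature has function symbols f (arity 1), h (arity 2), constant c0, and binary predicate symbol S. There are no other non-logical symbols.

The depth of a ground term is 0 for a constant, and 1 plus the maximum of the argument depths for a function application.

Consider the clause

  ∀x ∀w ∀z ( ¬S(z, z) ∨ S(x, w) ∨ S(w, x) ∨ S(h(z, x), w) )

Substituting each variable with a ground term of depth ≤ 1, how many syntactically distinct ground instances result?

27

Ground terms of depth ≤ 1:
  If N_k denotes the number of depth-≤k ground terms, the 1 constant gives N_0 = 1, and each function symbol of arity r contributes N_{k-1}^r new terms at level k: N_k = 1 + N_{k-1} + N_{k-1}^2.
  N_0 = 1
  N_1 = 1 + 1 + 1^2 = 3
So there are 3 ground terms available for substitution.
The body mentions every one of the 3 quantified variables; since ground terms form a free algebra, no two substitutions collapse to the same formula.
Number of ground instances = 3^3 = 27.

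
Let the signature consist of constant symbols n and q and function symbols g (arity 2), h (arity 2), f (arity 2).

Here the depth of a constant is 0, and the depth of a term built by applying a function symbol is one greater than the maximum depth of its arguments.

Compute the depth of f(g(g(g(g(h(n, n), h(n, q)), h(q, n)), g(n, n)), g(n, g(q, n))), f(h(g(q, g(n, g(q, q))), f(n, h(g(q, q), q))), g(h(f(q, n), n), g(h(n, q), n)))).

6

depth(h(n, n)) = 1 + max(0, 0) = 1
depth(h(n, q)) = 1 + max(0, 0) = 1
depth(g(h(n, n), h(n, q))) = 1 + max(1, 1) = 2
depth(h(q, n)) = 1 + max(0, 0) = 1
depth(g(g(h(n, n), h(n, q)), h(q, n))) = 1 + max(2, 1) = 3
depth(g(n, n)) = 1 + max(0, 0) = 1
depth(g(g(g(h(n, n), h(n, q)), h(q, n)), g(n, n))) = 1 + max(3, 1) = 4
depth(g(q, n)) = 1 + max(0, 0) = 1
depth(g(n, g(q, n))) = 1 + max(0, 1) = 2
depth(g(g(g(g(h(n, n), h(n, q)), h(q, n)), g(n, n)), g(n, g(q, n)))) = 1 + max(4, 2) = 5
depth(g(q, q)) = 1 + max(0, 0) = 1
depth(g(n, g(q, q))) = 1 + max(0, 1) = 2
depth(g(q, g(n, g(q, q)))) = 1 + max(0, 2) = 3
depth(h(g(q, q), q)) = 1 + max(1, 0) = 2
depth(f(n, h(g(q, q), q))) = 1 + max(0, 2) = 3
depth(h(g(q, g(n, g(q, q))), f(n, h(g(q, q), q)))) = 1 + max(3, 3) = 4
depth(f(q, n)) = 1 + max(0, 0) = 1
depth(h(f(q, n), n)) = 1 + max(1, 0) = 2
depth(g(h(n, q), n)) = 1 + max(1, 0) = 2
depth(g(h(f(q, n), n), g(h(n, q), n))) = 1 + max(2, 2) = 3
depth(f(h(g(q, g(n, g(q, q))), f(n, h(g(q, q), q))), g(h(f(q, n), n), g(h(n, q), n)))) = 1 + max(4, 3) = 5
depth(f(g(g(g(g(h(n, n), h(n, q)), h(q, n)), g(n, n)), g(n, g(q, n))), f(h(g(q, g(n, g(q, q))), f(n, h(g(q, q), q))), g(h(f(q, n), n), g(h(n, q), n))))) = 1 + max(5, 5) = 6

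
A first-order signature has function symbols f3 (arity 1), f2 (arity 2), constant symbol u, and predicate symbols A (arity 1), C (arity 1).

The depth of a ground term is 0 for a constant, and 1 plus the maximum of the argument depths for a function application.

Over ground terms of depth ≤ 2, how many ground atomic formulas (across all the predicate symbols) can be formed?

First count ground terms of depth ≤ 2.
Let N_k count ground terms of depth at most k. Each non-constant term of depth ≤ k is some function symbol applied to depth-≤(k−1) arguments, giving N_k = 1 + N_{k-1} + N_{k-1}^2.
N_0 = 1
N_1 = 1 + 1 + 1^2 = 3
N_2 = 1 + 3 + 3^2 = 13
So |H| = 13.
For each predicate symbol, the number of ground atoms is |H| raised to its arity; summing:
  A: 13;  C: 13
Total ground atoms: 13 + 13 = 26.

26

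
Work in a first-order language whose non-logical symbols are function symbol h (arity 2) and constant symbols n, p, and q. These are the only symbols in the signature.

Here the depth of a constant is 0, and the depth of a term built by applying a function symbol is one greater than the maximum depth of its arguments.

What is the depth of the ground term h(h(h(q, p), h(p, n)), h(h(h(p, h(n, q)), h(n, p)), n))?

5

depth(h(q, p)) = 1 + max(0, 0) = 1
depth(h(p, n)) = 1 + max(0, 0) = 1
depth(h(h(q, p), h(p, n))) = 1 + max(1, 1) = 2
depth(h(n, q)) = 1 + max(0, 0) = 1
depth(h(p, h(n, q))) = 1 + max(0, 1) = 2
depth(h(n, p)) = 1 + max(0, 0) = 1
depth(h(h(p, h(n, q)), h(n, p))) = 1 + max(2, 1) = 3
depth(h(h(h(p, h(n, q)), h(n, p)), n)) = 1 + max(3, 0) = 4
depth(h(h(h(q, p), h(p, n)), h(h(h(p, h(n, q)), h(n, p)), n))) = 1 + max(2, 4) = 5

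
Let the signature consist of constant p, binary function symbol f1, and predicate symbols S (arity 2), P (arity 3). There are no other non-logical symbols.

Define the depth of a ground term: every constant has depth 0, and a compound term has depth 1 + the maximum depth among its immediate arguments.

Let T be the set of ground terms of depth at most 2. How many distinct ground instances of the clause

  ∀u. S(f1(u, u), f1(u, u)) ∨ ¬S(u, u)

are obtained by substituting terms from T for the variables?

5

Ground terms of depth ≤ 2:
  If N_k denotes the number of depth-≤k ground terms, the 1 constant gives N_0 = 1, and each function symbol of arity r contributes N_{k-1}^r new terms at level k: N_k = 1 + N_{k-1}^2.
  N_0 = 1
  N_1 = 1 + 1^2 = 2
  N_2 = 1 + 2^2 = 5
  Explicitly: p, f1(p, p), f1(p, f1(p, p)), f1(f1(p, p), p), f1(f1(p, p), f1(p, p)).
So there are 5 ground terms available for substitution.
There is 1 variable to instantiate (u),  occurring in at least one literal, so different choices give different ground instances.
Number of ground instances = 5.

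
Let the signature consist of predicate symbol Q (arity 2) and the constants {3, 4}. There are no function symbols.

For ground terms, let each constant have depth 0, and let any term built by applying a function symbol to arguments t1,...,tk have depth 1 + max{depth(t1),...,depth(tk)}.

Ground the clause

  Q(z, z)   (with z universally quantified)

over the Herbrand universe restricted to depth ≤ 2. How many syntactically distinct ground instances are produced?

2

Ground terms of depth ≤ 2:
  With no function symbols every ground term is a constant, so there are exactly 2 ground terms at every depth bound.
  N_0 = 2
  N_1 = 2
  N_2 = 2
  Explicitly: 3, 4.
So there are 2 ground terms available for substitution.
The clause has 1 distinct variable (z), which appears in the body. In the free term algebra distinct substitutions yield syntactically distinct ground instances.
Number of ground instances = 2.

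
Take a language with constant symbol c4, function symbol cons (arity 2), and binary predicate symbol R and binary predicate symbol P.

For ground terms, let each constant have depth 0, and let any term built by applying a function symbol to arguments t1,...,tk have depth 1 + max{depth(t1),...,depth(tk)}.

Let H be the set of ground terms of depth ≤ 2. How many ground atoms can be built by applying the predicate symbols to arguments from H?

50

First count ground terms of depth ≤ 2.
If N_k denotes the number of depth-≤k ground terms, the 1 constant gives N_0 = 1, and each function symbol of arity r contributes N_{k-1}^r new terms at level k: N_k = 1 + N_{k-1}^2.
N_0 = 1
N_1 = 1 + 1^2 = 2
N_2 = 1 + 2^2 = 5
Explicitly: c4, cons(c4, c4), cons(c4, cons(c4, c4)), cons(cons(c4, c4), c4), cons(cons(c4, c4), cons(c4, c4)).
So |H| = 5.
Each predicate of arity r yields |H|^r ground atoms (one per choice of an r-tuple from H):
  R: 5^2 = 25;  P: 5^2 = 25
Total ground atoms: 25 + 25 = 50.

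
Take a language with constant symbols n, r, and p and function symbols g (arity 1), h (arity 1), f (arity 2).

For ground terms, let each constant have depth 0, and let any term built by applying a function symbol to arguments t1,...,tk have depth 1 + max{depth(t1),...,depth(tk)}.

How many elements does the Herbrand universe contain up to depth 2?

363

Count level by level. With function symbols g/1, h/1, f/2, the terms of depth ≤ k are the 3 constants together with each function applied to depth-≤(k−1) tuples, so N_k = 3 + N_{k-1} + N_{k-1} + N_{k-1}^2.
N_0 = 3
N_1 = 3 + 3 + 3 + 3^2 = 18
N_2 = 3 + 18 + 18 + 18^2 = 363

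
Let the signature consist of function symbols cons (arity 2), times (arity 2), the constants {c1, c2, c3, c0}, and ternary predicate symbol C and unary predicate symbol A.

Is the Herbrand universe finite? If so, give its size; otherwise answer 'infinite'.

The signature has at least one function symbol (cons, arity 2) and at least one constant (c1).
Iterating cons gives infinitely many distinct ground terms: c1, cons(c1, c1), cons(cons(c1, c1), cons(c1, c1)), ...
So the Herbrand universe is infinite.

infinite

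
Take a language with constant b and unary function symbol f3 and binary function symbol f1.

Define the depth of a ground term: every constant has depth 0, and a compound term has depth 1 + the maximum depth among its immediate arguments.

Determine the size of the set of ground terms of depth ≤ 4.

Let N_k = |{terms of depth ≤ k}|. Then N_0 = 1 and N_k = 1 + N_{k-1} + N_{k-1}^2 for k ≥ 1 (one summand per function symbol, arity giving the exponent).
N_0 = 1
N_1 = 1 + 1 + 1^2 = 3
N_2 = 1 + 3 + 3^2 = 13
N_3 = 1 + 13 + 13^2 = 183
N_4 = 1 + 183 + 183^2 = 33673

33673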